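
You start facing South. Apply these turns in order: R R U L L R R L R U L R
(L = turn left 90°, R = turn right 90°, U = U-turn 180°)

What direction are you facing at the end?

Answer: Final heading: North

Derivation:
Start: South
  R (right (90° clockwise)) -> West
  R (right (90° clockwise)) -> North
  U (U-turn (180°)) -> South
  L (left (90° counter-clockwise)) -> East
  L (left (90° counter-clockwise)) -> North
  R (right (90° clockwise)) -> East
  R (right (90° clockwise)) -> South
  L (left (90° counter-clockwise)) -> East
  R (right (90° clockwise)) -> South
  U (U-turn (180°)) -> North
  L (left (90° counter-clockwise)) -> West
  R (right (90° clockwise)) -> North
Final: North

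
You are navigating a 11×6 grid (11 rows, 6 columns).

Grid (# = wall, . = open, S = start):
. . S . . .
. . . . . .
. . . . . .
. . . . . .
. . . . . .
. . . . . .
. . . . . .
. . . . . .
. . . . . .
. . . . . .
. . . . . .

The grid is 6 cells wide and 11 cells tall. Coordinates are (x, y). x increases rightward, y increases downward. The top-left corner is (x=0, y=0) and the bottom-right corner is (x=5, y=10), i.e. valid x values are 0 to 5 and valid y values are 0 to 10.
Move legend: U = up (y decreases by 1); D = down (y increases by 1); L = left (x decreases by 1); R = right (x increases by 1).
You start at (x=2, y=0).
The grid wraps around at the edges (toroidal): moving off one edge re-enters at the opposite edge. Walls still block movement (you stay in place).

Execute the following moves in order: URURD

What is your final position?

Start: (x=2, y=0)
  U (up): (x=2, y=0) -> (x=2, y=10)
  R (right): (x=2, y=10) -> (x=3, y=10)
  U (up): (x=3, y=10) -> (x=3, y=9)
  R (right): (x=3, y=9) -> (x=4, y=9)
  D (down): (x=4, y=9) -> (x=4, y=10)
Final: (x=4, y=10)

Answer: Final position: (x=4, y=10)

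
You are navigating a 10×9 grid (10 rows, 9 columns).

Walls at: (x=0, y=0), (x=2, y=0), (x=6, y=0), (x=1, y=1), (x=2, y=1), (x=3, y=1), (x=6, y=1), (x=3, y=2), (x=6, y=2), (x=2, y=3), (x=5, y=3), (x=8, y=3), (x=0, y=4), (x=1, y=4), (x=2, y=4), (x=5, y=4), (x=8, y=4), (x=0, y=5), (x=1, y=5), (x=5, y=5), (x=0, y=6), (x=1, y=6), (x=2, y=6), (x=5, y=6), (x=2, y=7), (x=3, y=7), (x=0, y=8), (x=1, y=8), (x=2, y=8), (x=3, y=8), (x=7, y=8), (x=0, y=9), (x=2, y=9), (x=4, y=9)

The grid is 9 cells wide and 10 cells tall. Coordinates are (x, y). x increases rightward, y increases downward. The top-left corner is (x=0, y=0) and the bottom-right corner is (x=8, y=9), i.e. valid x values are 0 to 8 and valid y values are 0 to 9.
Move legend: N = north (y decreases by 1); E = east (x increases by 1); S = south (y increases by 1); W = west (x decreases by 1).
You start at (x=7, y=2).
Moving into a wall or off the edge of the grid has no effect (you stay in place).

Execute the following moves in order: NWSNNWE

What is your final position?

Answer: Final position: (x=8, y=0)

Derivation:
Start: (x=7, y=2)
  N (north): (x=7, y=2) -> (x=7, y=1)
  W (west): blocked, stay at (x=7, y=1)
  S (south): (x=7, y=1) -> (x=7, y=2)
  N (north): (x=7, y=2) -> (x=7, y=1)
  N (north): (x=7, y=1) -> (x=7, y=0)
  W (west): blocked, stay at (x=7, y=0)
  E (east): (x=7, y=0) -> (x=8, y=0)
Final: (x=8, y=0)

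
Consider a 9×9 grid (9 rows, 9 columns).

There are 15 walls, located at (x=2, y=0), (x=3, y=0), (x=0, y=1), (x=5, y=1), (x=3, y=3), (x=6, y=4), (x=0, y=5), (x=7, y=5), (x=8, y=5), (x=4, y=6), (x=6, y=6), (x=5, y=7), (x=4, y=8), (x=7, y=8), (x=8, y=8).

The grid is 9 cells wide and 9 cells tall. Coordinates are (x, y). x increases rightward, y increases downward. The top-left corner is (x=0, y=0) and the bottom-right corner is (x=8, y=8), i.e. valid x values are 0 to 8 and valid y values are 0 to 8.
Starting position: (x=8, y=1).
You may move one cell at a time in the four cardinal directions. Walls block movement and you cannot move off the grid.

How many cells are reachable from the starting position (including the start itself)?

BFS flood-fill from (x=8, y=1):
  Distance 0: (x=8, y=1)
  Distance 1: (x=8, y=0), (x=7, y=1), (x=8, y=2)
  Distance 2: (x=7, y=0), (x=6, y=1), (x=7, y=2), (x=8, y=3)
  Distance 3: (x=6, y=0), (x=6, y=2), (x=7, y=3), (x=8, y=4)
  Distance 4: (x=5, y=0), (x=5, y=2), (x=6, y=3), (x=7, y=4)
  Distance 5: (x=4, y=0), (x=4, y=2), (x=5, y=3)
  Distance 6: (x=4, y=1), (x=3, y=2), (x=4, y=3), (x=5, y=4)
  Distance 7: (x=3, y=1), (x=2, y=2), (x=4, y=4), (x=5, y=5)
  Distance 8: (x=2, y=1), (x=1, y=2), (x=2, y=3), (x=3, y=4), (x=4, y=5), (x=6, y=5), (x=5, y=6)
  Distance 9: (x=1, y=1), (x=0, y=2), (x=1, y=3), (x=2, y=4), (x=3, y=5)
  Distance 10: (x=1, y=0), (x=0, y=3), (x=1, y=4), (x=2, y=5), (x=3, y=6)
  Distance 11: (x=0, y=0), (x=0, y=4), (x=1, y=5), (x=2, y=6), (x=3, y=7)
  Distance 12: (x=1, y=6), (x=2, y=7), (x=4, y=7), (x=3, y=8)
  Distance 13: (x=0, y=6), (x=1, y=7), (x=2, y=8)
  Distance 14: (x=0, y=7), (x=1, y=8)
  Distance 15: (x=0, y=8)
Total reachable: 59 (grid has 66 open cells total)

Answer: Reachable cells: 59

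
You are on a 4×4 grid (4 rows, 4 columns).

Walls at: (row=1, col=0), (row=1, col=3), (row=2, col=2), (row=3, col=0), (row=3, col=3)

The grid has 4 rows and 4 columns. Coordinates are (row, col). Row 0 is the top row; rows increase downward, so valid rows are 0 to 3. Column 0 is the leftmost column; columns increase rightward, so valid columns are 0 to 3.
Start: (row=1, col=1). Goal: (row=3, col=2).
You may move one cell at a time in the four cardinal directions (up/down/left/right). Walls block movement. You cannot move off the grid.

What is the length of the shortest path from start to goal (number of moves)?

Answer: Shortest path length: 3

Derivation:
BFS from (row=1, col=1) until reaching (row=3, col=2):
  Distance 0: (row=1, col=1)
  Distance 1: (row=0, col=1), (row=1, col=2), (row=2, col=1)
  Distance 2: (row=0, col=0), (row=0, col=2), (row=2, col=0), (row=3, col=1)
  Distance 3: (row=0, col=3), (row=3, col=2)  <- goal reached here
One shortest path (3 moves): (row=1, col=1) -> (row=2, col=1) -> (row=3, col=1) -> (row=3, col=2)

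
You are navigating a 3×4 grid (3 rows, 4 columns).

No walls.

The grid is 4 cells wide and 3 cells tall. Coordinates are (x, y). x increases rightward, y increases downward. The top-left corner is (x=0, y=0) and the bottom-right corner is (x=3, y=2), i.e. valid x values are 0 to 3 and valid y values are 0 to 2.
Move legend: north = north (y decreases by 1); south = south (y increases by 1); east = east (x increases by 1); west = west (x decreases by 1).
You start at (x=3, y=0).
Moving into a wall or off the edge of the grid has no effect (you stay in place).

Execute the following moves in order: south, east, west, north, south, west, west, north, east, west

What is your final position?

Start: (x=3, y=0)
  south (south): (x=3, y=0) -> (x=3, y=1)
  east (east): blocked, stay at (x=3, y=1)
  west (west): (x=3, y=1) -> (x=2, y=1)
  north (north): (x=2, y=1) -> (x=2, y=0)
  south (south): (x=2, y=0) -> (x=2, y=1)
  west (west): (x=2, y=1) -> (x=1, y=1)
  west (west): (x=1, y=1) -> (x=0, y=1)
  north (north): (x=0, y=1) -> (x=0, y=0)
  east (east): (x=0, y=0) -> (x=1, y=0)
  west (west): (x=1, y=0) -> (x=0, y=0)
Final: (x=0, y=0)

Answer: Final position: (x=0, y=0)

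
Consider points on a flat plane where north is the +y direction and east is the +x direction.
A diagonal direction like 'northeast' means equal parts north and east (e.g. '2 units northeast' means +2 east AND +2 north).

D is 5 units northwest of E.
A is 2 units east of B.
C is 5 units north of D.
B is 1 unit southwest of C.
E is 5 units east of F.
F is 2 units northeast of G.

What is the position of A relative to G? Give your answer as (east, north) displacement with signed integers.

Place G at the origin (east=0, north=0).
  F is 2 units northeast of G: delta (east=+2, north=+2); F at (east=2, north=2).
  E is 5 units east of F: delta (east=+5, north=+0); E at (east=7, north=2).
  D is 5 units northwest of E: delta (east=-5, north=+5); D at (east=2, north=7).
  C is 5 units north of D: delta (east=+0, north=+5); C at (east=2, north=12).
  B is 1 unit southwest of C: delta (east=-1, north=-1); B at (east=1, north=11).
  A is 2 units east of B: delta (east=+2, north=+0); A at (east=3, north=11).
Therefore A relative to G: (east=3, north=11).

Answer: A is at (east=3, north=11) relative to G.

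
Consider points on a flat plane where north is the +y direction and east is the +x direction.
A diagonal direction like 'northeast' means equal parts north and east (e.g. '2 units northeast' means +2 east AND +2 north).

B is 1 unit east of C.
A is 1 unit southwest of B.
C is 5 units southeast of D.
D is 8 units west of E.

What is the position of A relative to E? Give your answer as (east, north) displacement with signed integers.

Place E at the origin (east=0, north=0).
  D is 8 units west of E: delta (east=-8, north=+0); D at (east=-8, north=0).
  C is 5 units southeast of D: delta (east=+5, north=-5); C at (east=-3, north=-5).
  B is 1 unit east of C: delta (east=+1, north=+0); B at (east=-2, north=-5).
  A is 1 unit southwest of B: delta (east=-1, north=-1); A at (east=-3, north=-6).
Therefore A relative to E: (east=-3, north=-6).

Answer: A is at (east=-3, north=-6) relative to E.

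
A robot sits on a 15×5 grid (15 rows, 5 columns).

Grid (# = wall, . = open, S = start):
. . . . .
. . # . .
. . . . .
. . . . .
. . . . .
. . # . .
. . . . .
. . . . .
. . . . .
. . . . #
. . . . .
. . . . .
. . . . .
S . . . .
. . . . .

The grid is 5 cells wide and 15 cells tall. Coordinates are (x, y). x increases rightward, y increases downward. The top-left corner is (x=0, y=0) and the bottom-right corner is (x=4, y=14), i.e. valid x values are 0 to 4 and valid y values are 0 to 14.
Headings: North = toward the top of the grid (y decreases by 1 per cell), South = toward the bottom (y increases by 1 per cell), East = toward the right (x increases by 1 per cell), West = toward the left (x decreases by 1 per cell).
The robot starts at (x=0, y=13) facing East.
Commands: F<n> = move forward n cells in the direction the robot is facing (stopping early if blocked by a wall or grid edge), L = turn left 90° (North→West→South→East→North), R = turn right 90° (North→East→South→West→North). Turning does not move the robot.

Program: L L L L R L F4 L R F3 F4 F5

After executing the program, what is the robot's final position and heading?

Start: (x=0, y=13), facing East
  L: turn left, now facing North
  L: turn left, now facing West
  L: turn left, now facing South
  L: turn left, now facing East
  R: turn right, now facing South
  L: turn left, now facing East
  F4: move forward 4, now at (x=4, y=13)
  L: turn left, now facing North
  R: turn right, now facing East
  F3: move forward 0/3 (blocked), now at (x=4, y=13)
  F4: move forward 0/4 (blocked), now at (x=4, y=13)
  F5: move forward 0/5 (blocked), now at (x=4, y=13)
Final: (x=4, y=13), facing East

Answer: Final position: (x=4, y=13), facing East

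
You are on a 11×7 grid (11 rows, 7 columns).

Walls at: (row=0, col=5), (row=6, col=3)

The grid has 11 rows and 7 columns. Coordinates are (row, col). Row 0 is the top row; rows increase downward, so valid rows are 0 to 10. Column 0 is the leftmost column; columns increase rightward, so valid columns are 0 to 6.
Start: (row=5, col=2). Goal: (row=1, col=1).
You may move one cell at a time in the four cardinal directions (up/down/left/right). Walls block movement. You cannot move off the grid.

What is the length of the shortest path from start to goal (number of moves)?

BFS from (row=5, col=2) until reaching (row=1, col=1):
  Distance 0: (row=5, col=2)
  Distance 1: (row=4, col=2), (row=5, col=1), (row=5, col=3), (row=6, col=2)
  Distance 2: (row=3, col=2), (row=4, col=1), (row=4, col=3), (row=5, col=0), (row=5, col=4), (row=6, col=1), (row=7, col=2)
  Distance 3: (row=2, col=2), (row=3, col=1), (row=3, col=3), (row=4, col=0), (row=4, col=4), (row=5, col=5), (row=6, col=0), (row=6, col=4), (row=7, col=1), (row=7, col=3), (row=8, col=2)
  Distance 4: (row=1, col=2), (row=2, col=1), (row=2, col=3), (row=3, col=0), (row=3, col=4), (row=4, col=5), (row=5, col=6), (row=6, col=5), (row=7, col=0), (row=7, col=4), (row=8, col=1), (row=8, col=3), (row=9, col=2)
  Distance 5: (row=0, col=2), (row=1, col=1), (row=1, col=3), (row=2, col=0), (row=2, col=4), (row=3, col=5), (row=4, col=6), (row=6, col=6), (row=7, col=5), (row=8, col=0), (row=8, col=4), (row=9, col=1), (row=9, col=3), (row=10, col=2)  <- goal reached here
One shortest path (5 moves): (row=5, col=2) -> (row=5, col=1) -> (row=4, col=1) -> (row=3, col=1) -> (row=2, col=1) -> (row=1, col=1)

Answer: Shortest path length: 5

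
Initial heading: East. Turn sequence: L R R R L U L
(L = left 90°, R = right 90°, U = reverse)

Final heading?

Answer: Final heading: West

Derivation:
Start: East
  L (left (90° counter-clockwise)) -> North
  R (right (90° clockwise)) -> East
  R (right (90° clockwise)) -> South
  R (right (90° clockwise)) -> West
  L (left (90° counter-clockwise)) -> South
  U (U-turn (180°)) -> North
  L (left (90° counter-clockwise)) -> West
Final: West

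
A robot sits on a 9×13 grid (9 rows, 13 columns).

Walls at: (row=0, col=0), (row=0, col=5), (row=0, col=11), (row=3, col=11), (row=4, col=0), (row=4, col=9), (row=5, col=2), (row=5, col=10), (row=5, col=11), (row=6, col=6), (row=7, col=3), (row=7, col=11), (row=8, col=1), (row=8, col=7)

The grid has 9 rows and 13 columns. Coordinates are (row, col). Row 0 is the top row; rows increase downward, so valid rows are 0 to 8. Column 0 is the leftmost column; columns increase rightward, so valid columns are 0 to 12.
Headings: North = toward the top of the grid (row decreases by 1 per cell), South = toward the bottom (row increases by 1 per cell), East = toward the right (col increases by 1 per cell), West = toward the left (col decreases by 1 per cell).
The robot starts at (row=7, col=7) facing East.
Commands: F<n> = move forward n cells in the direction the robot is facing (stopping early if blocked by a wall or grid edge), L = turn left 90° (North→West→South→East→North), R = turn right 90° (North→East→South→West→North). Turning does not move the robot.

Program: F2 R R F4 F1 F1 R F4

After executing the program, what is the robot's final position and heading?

Start: (row=7, col=7), facing East
  F2: move forward 2, now at (row=7, col=9)
  R: turn right, now facing South
  R: turn right, now facing West
  F4: move forward 4, now at (row=7, col=5)
  F1: move forward 1, now at (row=7, col=4)
  F1: move forward 0/1 (blocked), now at (row=7, col=4)
  R: turn right, now facing North
  F4: move forward 4, now at (row=3, col=4)
Final: (row=3, col=4), facing North

Answer: Final position: (row=3, col=4), facing North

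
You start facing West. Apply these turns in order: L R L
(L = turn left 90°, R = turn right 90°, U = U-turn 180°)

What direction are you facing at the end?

Answer: Final heading: South

Derivation:
Start: West
  L (left (90° counter-clockwise)) -> South
  R (right (90° clockwise)) -> West
  L (left (90° counter-clockwise)) -> South
Final: South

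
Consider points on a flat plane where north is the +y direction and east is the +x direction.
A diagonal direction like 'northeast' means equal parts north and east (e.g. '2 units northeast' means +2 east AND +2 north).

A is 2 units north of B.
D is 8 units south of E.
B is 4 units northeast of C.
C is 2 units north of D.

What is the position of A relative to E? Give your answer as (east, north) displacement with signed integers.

Place E at the origin (east=0, north=0).
  D is 8 units south of E: delta (east=+0, north=-8); D at (east=0, north=-8).
  C is 2 units north of D: delta (east=+0, north=+2); C at (east=0, north=-6).
  B is 4 units northeast of C: delta (east=+4, north=+4); B at (east=4, north=-2).
  A is 2 units north of B: delta (east=+0, north=+2); A at (east=4, north=0).
Therefore A relative to E: (east=4, north=0).

Answer: A is at (east=4, north=0) relative to E.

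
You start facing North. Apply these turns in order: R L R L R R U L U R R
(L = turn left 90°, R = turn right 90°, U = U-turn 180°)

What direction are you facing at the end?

Answer: Final heading: West

Derivation:
Start: North
  R (right (90° clockwise)) -> East
  L (left (90° counter-clockwise)) -> North
  R (right (90° clockwise)) -> East
  L (left (90° counter-clockwise)) -> North
  R (right (90° clockwise)) -> East
  R (right (90° clockwise)) -> South
  U (U-turn (180°)) -> North
  L (left (90° counter-clockwise)) -> West
  U (U-turn (180°)) -> East
  R (right (90° clockwise)) -> South
  R (right (90° clockwise)) -> West
Final: West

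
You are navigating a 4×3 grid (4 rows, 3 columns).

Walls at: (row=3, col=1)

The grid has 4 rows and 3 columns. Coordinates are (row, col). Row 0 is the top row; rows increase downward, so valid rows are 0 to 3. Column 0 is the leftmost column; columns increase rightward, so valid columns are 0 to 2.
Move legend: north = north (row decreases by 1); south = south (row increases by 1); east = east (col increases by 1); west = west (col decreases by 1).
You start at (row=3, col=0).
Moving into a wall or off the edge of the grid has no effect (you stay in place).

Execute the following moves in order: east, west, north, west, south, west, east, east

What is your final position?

Answer: Final position: (row=3, col=0)

Derivation:
Start: (row=3, col=0)
  east (east): blocked, stay at (row=3, col=0)
  west (west): blocked, stay at (row=3, col=0)
  north (north): (row=3, col=0) -> (row=2, col=0)
  west (west): blocked, stay at (row=2, col=0)
  south (south): (row=2, col=0) -> (row=3, col=0)
  west (west): blocked, stay at (row=3, col=0)
  east (east): blocked, stay at (row=3, col=0)
  east (east): blocked, stay at (row=3, col=0)
Final: (row=3, col=0)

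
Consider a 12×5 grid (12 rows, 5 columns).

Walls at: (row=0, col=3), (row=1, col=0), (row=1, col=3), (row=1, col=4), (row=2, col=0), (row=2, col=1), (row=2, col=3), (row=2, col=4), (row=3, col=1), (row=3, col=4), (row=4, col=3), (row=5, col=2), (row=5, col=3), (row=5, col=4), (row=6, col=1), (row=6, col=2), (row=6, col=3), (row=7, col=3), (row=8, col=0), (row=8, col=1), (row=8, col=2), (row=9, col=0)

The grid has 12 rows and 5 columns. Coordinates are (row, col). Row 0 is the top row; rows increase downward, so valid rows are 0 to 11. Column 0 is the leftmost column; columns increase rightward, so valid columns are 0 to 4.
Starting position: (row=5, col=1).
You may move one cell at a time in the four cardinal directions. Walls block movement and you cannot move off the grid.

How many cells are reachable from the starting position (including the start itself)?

Answer: Reachable cells: 18

Derivation:
BFS flood-fill from (row=5, col=1):
  Distance 0: (row=5, col=1)
  Distance 1: (row=4, col=1), (row=5, col=0)
  Distance 2: (row=4, col=0), (row=4, col=2), (row=6, col=0)
  Distance 3: (row=3, col=0), (row=3, col=2), (row=7, col=0)
  Distance 4: (row=2, col=2), (row=3, col=3), (row=7, col=1)
  Distance 5: (row=1, col=2), (row=7, col=2)
  Distance 6: (row=0, col=2), (row=1, col=1)
  Distance 7: (row=0, col=1)
  Distance 8: (row=0, col=0)
Total reachable: 18 (grid has 38 open cells total)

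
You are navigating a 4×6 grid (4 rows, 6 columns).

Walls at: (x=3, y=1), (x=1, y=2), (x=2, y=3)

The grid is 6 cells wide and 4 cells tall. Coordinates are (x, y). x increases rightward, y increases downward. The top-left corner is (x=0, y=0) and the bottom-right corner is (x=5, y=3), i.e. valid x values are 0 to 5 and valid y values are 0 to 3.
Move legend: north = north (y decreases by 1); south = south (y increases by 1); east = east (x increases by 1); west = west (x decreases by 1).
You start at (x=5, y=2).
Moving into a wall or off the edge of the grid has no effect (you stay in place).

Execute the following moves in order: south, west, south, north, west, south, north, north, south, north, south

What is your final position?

Answer: Final position: (x=3, y=3)

Derivation:
Start: (x=5, y=2)
  south (south): (x=5, y=2) -> (x=5, y=3)
  west (west): (x=5, y=3) -> (x=4, y=3)
  south (south): blocked, stay at (x=4, y=3)
  north (north): (x=4, y=3) -> (x=4, y=2)
  west (west): (x=4, y=2) -> (x=3, y=2)
  south (south): (x=3, y=2) -> (x=3, y=3)
  north (north): (x=3, y=3) -> (x=3, y=2)
  north (north): blocked, stay at (x=3, y=2)
  south (south): (x=3, y=2) -> (x=3, y=3)
  north (north): (x=3, y=3) -> (x=3, y=2)
  south (south): (x=3, y=2) -> (x=3, y=3)
Final: (x=3, y=3)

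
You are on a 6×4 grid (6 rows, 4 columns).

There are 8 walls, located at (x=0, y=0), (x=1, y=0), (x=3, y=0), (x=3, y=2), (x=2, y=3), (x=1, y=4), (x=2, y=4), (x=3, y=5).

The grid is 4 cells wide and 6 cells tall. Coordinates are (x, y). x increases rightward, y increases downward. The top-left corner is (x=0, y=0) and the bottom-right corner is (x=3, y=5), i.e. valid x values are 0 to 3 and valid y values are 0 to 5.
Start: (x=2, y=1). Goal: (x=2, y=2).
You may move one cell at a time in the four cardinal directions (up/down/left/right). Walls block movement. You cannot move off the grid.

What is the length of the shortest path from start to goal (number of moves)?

BFS from (x=2, y=1) until reaching (x=2, y=2):
  Distance 0: (x=2, y=1)
  Distance 1: (x=2, y=0), (x=1, y=1), (x=3, y=1), (x=2, y=2)  <- goal reached here
One shortest path (1 moves): (x=2, y=1) -> (x=2, y=2)

Answer: Shortest path length: 1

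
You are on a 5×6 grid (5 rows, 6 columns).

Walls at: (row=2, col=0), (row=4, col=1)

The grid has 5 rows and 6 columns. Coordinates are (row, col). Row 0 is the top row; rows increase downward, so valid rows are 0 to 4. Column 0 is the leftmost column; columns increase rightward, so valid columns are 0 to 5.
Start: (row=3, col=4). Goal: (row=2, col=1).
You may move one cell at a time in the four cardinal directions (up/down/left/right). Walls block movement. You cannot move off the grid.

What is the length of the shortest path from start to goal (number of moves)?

Answer: Shortest path length: 4

Derivation:
BFS from (row=3, col=4) until reaching (row=2, col=1):
  Distance 0: (row=3, col=4)
  Distance 1: (row=2, col=4), (row=3, col=3), (row=3, col=5), (row=4, col=4)
  Distance 2: (row=1, col=4), (row=2, col=3), (row=2, col=5), (row=3, col=2), (row=4, col=3), (row=4, col=5)
  Distance 3: (row=0, col=4), (row=1, col=3), (row=1, col=5), (row=2, col=2), (row=3, col=1), (row=4, col=2)
  Distance 4: (row=0, col=3), (row=0, col=5), (row=1, col=2), (row=2, col=1), (row=3, col=0)  <- goal reached here
One shortest path (4 moves): (row=3, col=4) -> (row=3, col=3) -> (row=3, col=2) -> (row=3, col=1) -> (row=2, col=1)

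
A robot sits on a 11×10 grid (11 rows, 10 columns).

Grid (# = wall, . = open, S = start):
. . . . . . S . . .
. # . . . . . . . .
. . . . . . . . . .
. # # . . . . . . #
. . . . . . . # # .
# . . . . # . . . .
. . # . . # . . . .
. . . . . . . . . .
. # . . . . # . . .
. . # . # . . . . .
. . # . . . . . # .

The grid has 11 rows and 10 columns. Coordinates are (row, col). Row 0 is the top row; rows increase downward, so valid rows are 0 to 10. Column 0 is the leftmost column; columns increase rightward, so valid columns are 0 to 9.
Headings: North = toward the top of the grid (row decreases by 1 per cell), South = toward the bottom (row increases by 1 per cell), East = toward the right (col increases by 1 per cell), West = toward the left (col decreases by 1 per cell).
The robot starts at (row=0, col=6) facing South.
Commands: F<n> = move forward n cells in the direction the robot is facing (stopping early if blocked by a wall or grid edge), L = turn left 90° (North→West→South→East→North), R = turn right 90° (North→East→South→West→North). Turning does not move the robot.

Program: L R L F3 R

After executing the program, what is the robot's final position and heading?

Answer: Final position: (row=0, col=9), facing South

Derivation:
Start: (row=0, col=6), facing South
  L: turn left, now facing East
  R: turn right, now facing South
  L: turn left, now facing East
  F3: move forward 3, now at (row=0, col=9)
  R: turn right, now facing South
Final: (row=0, col=9), facing South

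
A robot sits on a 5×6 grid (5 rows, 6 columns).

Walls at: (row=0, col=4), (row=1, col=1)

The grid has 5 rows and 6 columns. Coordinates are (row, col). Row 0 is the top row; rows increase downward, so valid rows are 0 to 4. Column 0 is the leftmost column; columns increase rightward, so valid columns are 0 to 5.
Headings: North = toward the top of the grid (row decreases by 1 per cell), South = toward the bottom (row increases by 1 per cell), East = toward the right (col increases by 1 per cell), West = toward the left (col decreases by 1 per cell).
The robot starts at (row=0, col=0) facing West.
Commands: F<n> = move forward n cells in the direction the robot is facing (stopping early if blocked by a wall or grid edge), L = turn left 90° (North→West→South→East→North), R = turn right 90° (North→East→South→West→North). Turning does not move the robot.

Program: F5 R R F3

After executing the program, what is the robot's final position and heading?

Answer: Final position: (row=0, col=3), facing East

Derivation:
Start: (row=0, col=0), facing West
  F5: move forward 0/5 (blocked), now at (row=0, col=0)
  R: turn right, now facing North
  R: turn right, now facing East
  F3: move forward 3, now at (row=0, col=3)
Final: (row=0, col=3), facing East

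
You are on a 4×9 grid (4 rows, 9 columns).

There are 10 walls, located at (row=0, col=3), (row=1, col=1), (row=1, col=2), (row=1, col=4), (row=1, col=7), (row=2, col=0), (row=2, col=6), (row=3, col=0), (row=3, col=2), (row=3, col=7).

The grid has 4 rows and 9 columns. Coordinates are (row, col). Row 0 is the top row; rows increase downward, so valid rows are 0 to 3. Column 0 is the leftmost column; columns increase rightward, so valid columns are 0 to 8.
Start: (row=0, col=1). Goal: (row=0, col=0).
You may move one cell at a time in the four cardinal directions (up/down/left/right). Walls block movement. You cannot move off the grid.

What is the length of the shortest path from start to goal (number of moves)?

BFS from (row=0, col=1) until reaching (row=0, col=0):
  Distance 0: (row=0, col=1)
  Distance 1: (row=0, col=0), (row=0, col=2)  <- goal reached here
One shortest path (1 moves): (row=0, col=1) -> (row=0, col=0)

Answer: Shortest path length: 1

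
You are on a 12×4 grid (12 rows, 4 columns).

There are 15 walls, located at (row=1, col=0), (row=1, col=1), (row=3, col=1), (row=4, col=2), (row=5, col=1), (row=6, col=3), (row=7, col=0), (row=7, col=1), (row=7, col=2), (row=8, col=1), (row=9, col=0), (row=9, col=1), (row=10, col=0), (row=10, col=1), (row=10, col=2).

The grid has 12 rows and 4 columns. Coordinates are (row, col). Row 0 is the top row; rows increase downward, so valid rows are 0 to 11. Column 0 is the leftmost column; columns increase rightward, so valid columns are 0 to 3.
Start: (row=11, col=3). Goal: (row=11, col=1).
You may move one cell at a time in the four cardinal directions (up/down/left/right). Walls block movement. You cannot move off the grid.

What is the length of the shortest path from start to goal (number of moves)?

BFS from (row=11, col=3) until reaching (row=11, col=1):
  Distance 0: (row=11, col=3)
  Distance 1: (row=10, col=3), (row=11, col=2)
  Distance 2: (row=9, col=3), (row=11, col=1)  <- goal reached here
One shortest path (2 moves): (row=11, col=3) -> (row=11, col=2) -> (row=11, col=1)

Answer: Shortest path length: 2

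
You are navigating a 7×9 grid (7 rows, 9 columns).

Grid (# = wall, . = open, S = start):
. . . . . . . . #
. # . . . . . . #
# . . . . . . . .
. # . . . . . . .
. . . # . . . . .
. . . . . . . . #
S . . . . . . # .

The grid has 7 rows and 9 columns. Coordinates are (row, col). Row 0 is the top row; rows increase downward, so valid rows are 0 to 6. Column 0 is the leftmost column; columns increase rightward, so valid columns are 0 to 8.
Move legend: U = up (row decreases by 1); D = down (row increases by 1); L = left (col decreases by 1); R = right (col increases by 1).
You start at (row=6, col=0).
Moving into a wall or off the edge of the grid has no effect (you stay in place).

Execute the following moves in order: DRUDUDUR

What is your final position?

Answer: Final position: (row=5, col=2)

Derivation:
Start: (row=6, col=0)
  D (down): blocked, stay at (row=6, col=0)
  R (right): (row=6, col=0) -> (row=6, col=1)
  U (up): (row=6, col=1) -> (row=5, col=1)
  D (down): (row=5, col=1) -> (row=6, col=1)
  U (up): (row=6, col=1) -> (row=5, col=1)
  D (down): (row=5, col=1) -> (row=6, col=1)
  U (up): (row=6, col=1) -> (row=5, col=1)
  R (right): (row=5, col=1) -> (row=5, col=2)
Final: (row=5, col=2)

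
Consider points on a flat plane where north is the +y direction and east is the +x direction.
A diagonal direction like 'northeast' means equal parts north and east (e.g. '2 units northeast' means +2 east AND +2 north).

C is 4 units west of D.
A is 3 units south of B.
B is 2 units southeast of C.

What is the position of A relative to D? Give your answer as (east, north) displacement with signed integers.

Place D at the origin (east=0, north=0).
  C is 4 units west of D: delta (east=-4, north=+0); C at (east=-4, north=0).
  B is 2 units southeast of C: delta (east=+2, north=-2); B at (east=-2, north=-2).
  A is 3 units south of B: delta (east=+0, north=-3); A at (east=-2, north=-5).
Therefore A relative to D: (east=-2, north=-5).

Answer: A is at (east=-2, north=-5) relative to D.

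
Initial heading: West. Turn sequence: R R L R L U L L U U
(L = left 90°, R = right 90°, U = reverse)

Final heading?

Answer: Final heading: North

Derivation:
Start: West
  R (right (90° clockwise)) -> North
  R (right (90° clockwise)) -> East
  L (left (90° counter-clockwise)) -> North
  R (right (90° clockwise)) -> East
  L (left (90° counter-clockwise)) -> North
  U (U-turn (180°)) -> South
  L (left (90° counter-clockwise)) -> East
  L (left (90° counter-clockwise)) -> North
  U (U-turn (180°)) -> South
  U (U-turn (180°)) -> North
Final: North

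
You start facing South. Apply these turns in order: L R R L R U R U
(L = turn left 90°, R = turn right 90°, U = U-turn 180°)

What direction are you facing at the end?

Answer: Final heading: North

Derivation:
Start: South
  L (left (90° counter-clockwise)) -> East
  R (right (90° clockwise)) -> South
  R (right (90° clockwise)) -> West
  L (left (90° counter-clockwise)) -> South
  R (right (90° clockwise)) -> West
  U (U-turn (180°)) -> East
  R (right (90° clockwise)) -> South
  U (U-turn (180°)) -> North
Final: North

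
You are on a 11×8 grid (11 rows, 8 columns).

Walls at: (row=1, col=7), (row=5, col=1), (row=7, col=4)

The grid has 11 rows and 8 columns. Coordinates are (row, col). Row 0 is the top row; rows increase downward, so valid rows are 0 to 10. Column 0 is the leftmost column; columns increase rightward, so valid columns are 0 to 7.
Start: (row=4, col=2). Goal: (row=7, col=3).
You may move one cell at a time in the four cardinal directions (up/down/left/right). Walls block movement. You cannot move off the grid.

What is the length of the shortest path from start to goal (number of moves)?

Answer: Shortest path length: 4

Derivation:
BFS from (row=4, col=2) until reaching (row=7, col=3):
  Distance 0: (row=4, col=2)
  Distance 1: (row=3, col=2), (row=4, col=1), (row=4, col=3), (row=5, col=2)
  Distance 2: (row=2, col=2), (row=3, col=1), (row=3, col=3), (row=4, col=0), (row=4, col=4), (row=5, col=3), (row=6, col=2)
  Distance 3: (row=1, col=2), (row=2, col=1), (row=2, col=3), (row=3, col=0), (row=3, col=4), (row=4, col=5), (row=5, col=0), (row=5, col=4), (row=6, col=1), (row=6, col=3), (row=7, col=2)
  Distance 4: (row=0, col=2), (row=1, col=1), (row=1, col=3), (row=2, col=0), (row=2, col=4), (row=3, col=5), (row=4, col=6), (row=5, col=5), (row=6, col=0), (row=6, col=4), (row=7, col=1), (row=7, col=3), (row=8, col=2)  <- goal reached here
One shortest path (4 moves): (row=4, col=2) -> (row=4, col=3) -> (row=5, col=3) -> (row=6, col=3) -> (row=7, col=3)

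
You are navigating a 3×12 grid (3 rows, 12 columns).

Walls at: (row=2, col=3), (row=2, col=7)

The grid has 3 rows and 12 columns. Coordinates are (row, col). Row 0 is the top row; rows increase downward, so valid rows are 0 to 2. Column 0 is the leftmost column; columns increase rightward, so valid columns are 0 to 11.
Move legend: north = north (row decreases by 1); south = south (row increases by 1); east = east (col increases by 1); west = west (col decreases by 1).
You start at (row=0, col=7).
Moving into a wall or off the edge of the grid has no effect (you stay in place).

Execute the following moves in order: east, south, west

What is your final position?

Start: (row=0, col=7)
  east (east): (row=0, col=7) -> (row=0, col=8)
  south (south): (row=0, col=8) -> (row=1, col=8)
  west (west): (row=1, col=8) -> (row=1, col=7)
Final: (row=1, col=7)

Answer: Final position: (row=1, col=7)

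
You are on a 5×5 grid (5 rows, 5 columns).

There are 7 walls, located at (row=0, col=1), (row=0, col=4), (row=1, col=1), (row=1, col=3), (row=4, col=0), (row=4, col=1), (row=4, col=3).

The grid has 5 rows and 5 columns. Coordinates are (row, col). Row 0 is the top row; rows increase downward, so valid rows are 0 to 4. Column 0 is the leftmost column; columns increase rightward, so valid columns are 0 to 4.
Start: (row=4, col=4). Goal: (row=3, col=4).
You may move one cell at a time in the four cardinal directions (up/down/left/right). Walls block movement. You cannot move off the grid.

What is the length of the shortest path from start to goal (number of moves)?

BFS from (row=4, col=4) until reaching (row=3, col=4):
  Distance 0: (row=4, col=4)
  Distance 1: (row=3, col=4)  <- goal reached here
One shortest path (1 moves): (row=4, col=4) -> (row=3, col=4)

Answer: Shortest path length: 1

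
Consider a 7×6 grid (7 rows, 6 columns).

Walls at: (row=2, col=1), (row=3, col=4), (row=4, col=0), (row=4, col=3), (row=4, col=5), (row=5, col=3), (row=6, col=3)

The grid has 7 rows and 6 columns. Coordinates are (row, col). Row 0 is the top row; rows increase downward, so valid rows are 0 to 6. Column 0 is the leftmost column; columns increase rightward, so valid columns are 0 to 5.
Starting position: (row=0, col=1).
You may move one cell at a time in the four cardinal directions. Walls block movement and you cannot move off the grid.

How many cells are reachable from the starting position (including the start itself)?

BFS flood-fill from (row=0, col=1):
  Distance 0: (row=0, col=1)
  Distance 1: (row=0, col=0), (row=0, col=2), (row=1, col=1)
  Distance 2: (row=0, col=3), (row=1, col=0), (row=1, col=2)
  Distance 3: (row=0, col=4), (row=1, col=3), (row=2, col=0), (row=2, col=2)
  Distance 4: (row=0, col=5), (row=1, col=4), (row=2, col=3), (row=3, col=0), (row=3, col=2)
  Distance 5: (row=1, col=5), (row=2, col=4), (row=3, col=1), (row=3, col=3), (row=4, col=2)
  Distance 6: (row=2, col=5), (row=4, col=1), (row=5, col=2)
  Distance 7: (row=3, col=5), (row=5, col=1), (row=6, col=2)
  Distance 8: (row=5, col=0), (row=6, col=1)
  Distance 9: (row=6, col=0)
Total reachable: 30 (grid has 35 open cells total)

Answer: Reachable cells: 30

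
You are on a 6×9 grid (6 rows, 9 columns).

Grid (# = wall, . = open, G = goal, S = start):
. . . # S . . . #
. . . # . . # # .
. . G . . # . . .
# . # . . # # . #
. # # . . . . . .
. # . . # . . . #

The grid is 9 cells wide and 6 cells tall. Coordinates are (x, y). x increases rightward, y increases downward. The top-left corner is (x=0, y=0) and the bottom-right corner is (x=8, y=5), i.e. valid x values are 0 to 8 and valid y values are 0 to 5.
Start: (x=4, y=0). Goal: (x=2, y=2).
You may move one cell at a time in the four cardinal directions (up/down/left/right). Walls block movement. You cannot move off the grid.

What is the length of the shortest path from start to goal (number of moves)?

Answer: Shortest path length: 4

Derivation:
BFS from (x=4, y=0) until reaching (x=2, y=2):
  Distance 0: (x=4, y=0)
  Distance 1: (x=5, y=0), (x=4, y=1)
  Distance 2: (x=6, y=0), (x=5, y=1), (x=4, y=2)
  Distance 3: (x=7, y=0), (x=3, y=2), (x=4, y=3)
  Distance 4: (x=2, y=2), (x=3, y=3), (x=4, y=4)  <- goal reached here
One shortest path (4 moves): (x=4, y=0) -> (x=4, y=1) -> (x=4, y=2) -> (x=3, y=2) -> (x=2, y=2)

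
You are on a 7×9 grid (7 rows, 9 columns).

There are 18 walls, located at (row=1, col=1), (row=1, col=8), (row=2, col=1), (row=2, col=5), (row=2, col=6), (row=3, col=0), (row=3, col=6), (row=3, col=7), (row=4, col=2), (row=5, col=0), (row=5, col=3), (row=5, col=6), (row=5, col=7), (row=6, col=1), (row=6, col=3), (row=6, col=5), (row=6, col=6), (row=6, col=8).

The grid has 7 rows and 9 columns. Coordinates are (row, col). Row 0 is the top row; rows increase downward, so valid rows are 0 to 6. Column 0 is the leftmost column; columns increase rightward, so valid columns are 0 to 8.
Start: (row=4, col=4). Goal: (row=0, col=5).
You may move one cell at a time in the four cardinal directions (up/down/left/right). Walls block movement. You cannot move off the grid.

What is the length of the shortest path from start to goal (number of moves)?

Answer: Shortest path length: 5

Derivation:
BFS from (row=4, col=4) until reaching (row=0, col=5):
  Distance 0: (row=4, col=4)
  Distance 1: (row=3, col=4), (row=4, col=3), (row=4, col=5), (row=5, col=4)
  Distance 2: (row=2, col=4), (row=3, col=3), (row=3, col=5), (row=4, col=6), (row=5, col=5), (row=6, col=4)
  Distance 3: (row=1, col=4), (row=2, col=3), (row=3, col=2), (row=4, col=7)
  Distance 4: (row=0, col=4), (row=1, col=3), (row=1, col=5), (row=2, col=2), (row=3, col=1), (row=4, col=8)
  Distance 5: (row=0, col=3), (row=0, col=5), (row=1, col=2), (row=1, col=6), (row=3, col=8), (row=4, col=1), (row=5, col=8)  <- goal reached here
One shortest path (5 moves): (row=4, col=4) -> (row=3, col=4) -> (row=2, col=4) -> (row=1, col=4) -> (row=1, col=5) -> (row=0, col=5)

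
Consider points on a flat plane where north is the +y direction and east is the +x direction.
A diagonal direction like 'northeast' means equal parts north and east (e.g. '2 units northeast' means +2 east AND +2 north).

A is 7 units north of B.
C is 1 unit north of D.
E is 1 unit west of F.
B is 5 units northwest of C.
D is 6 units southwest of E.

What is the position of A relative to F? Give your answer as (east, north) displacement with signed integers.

Answer: A is at (east=-12, north=7) relative to F.

Derivation:
Place F at the origin (east=0, north=0).
  E is 1 unit west of F: delta (east=-1, north=+0); E at (east=-1, north=0).
  D is 6 units southwest of E: delta (east=-6, north=-6); D at (east=-7, north=-6).
  C is 1 unit north of D: delta (east=+0, north=+1); C at (east=-7, north=-5).
  B is 5 units northwest of C: delta (east=-5, north=+5); B at (east=-12, north=0).
  A is 7 units north of B: delta (east=+0, north=+7); A at (east=-12, north=7).
Therefore A relative to F: (east=-12, north=7).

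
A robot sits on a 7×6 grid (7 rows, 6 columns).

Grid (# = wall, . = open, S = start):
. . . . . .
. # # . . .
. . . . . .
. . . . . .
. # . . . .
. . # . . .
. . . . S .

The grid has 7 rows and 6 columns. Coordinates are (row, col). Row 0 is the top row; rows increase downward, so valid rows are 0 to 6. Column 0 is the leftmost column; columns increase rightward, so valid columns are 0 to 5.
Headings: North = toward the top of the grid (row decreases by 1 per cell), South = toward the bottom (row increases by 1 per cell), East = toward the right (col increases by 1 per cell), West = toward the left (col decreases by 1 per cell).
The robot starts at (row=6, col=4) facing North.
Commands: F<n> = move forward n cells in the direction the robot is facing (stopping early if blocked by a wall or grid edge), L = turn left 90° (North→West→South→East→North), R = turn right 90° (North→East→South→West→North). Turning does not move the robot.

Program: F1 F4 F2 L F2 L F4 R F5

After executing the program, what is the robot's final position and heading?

Start: (row=6, col=4), facing North
  F1: move forward 1, now at (row=5, col=4)
  F4: move forward 4, now at (row=1, col=4)
  F2: move forward 1/2 (blocked), now at (row=0, col=4)
  L: turn left, now facing West
  F2: move forward 2, now at (row=0, col=2)
  L: turn left, now facing South
  F4: move forward 0/4 (blocked), now at (row=0, col=2)
  R: turn right, now facing West
  F5: move forward 2/5 (blocked), now at (row=0, col=0)
Final: (row=0, col=0), facing West

Answer: Final position: (row=0, col=0), facing West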